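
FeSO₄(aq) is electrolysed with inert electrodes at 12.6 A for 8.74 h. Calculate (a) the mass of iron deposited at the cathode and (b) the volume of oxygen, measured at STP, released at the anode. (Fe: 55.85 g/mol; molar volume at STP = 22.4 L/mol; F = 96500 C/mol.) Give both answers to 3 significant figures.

115 g Fe; 23.0 L O₂

Q = 12.6 × 31464 = 3.964×10^5 C; n(e⁻) = 3.964×10^5 / 96500 = 4.108 mol
Cathode: Fe²⁺ + 2e⁻ → Fe → n(Fe) = 4.108/2 = 2.054 mol → 115 g
Anode: 2H₂O → O₂ + 4H⁺ + 4e⁻ → n(O₂) = 4.108/4 = 1.027 mol → 23.0 L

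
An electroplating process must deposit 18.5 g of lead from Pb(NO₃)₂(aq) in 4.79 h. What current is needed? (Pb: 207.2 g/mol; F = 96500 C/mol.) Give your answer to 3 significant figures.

n(Pb) = 18.5 / 207.2 = 0.08929 mol
Pb²⁺ + 2e⁻ → Pb, so n(e⁻) = 2 × 0.08929 = 0.1786 mol
Q = 0.1786 × 96500 = 17230 C
I = Q / t = 17230 / 17244 s = 0.999 A

0.999 A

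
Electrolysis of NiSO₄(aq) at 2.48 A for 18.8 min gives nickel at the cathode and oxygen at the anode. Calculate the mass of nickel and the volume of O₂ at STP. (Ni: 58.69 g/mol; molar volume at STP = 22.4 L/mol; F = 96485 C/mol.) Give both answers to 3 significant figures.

0.851 g Ni; 0.162 L O₂

Q = 2.48 × 1128 = 2797 C; n(e⁻) = 2797 / 96485 = 0.02899 mol
Cathode: Ni²⁺ + 2e⁻ → Ni → n(Ni) = 0.02899/2 = 0.01450 mol → 0.851 g
Anode: 2H₂O → O₂ + 4H⁺ + 4e⁻ → n(O₂) = 0.02899/4 = 0.007248 mol → 0.162 L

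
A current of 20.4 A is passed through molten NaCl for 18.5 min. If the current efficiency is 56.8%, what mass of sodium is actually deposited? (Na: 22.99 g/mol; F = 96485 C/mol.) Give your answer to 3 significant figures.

3.06 g

Q = 20.4 × 1110 = 22640 C
n(e⁻) = 22640 / 96485 = 0.2346 mol
Na⁺ + e⁻ → Na, so theoretical m(Na) = 0.2346 × 22.99 = 5.393 g
Actual mass = 56.8% × 5.393 = 3.06 g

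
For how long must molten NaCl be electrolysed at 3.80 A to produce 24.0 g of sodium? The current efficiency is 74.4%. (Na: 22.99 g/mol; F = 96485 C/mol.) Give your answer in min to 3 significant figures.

594 min

n(Na) = 24.0 / 22.99 = 1.044 mol
Na⁺ + e⁻ → Na, so n(e⁻) = 1.044 mol
Q = 1.044 × 96485 / 0.744 = 1.354×10^5 C
t = Q / I = 1.354×10^5 / 3.80 = 35630 s = 594 min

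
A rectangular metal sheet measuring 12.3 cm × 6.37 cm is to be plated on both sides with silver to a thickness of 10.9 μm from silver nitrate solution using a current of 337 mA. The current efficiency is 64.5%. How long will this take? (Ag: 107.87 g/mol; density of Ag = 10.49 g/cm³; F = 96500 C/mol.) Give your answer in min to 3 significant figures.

Plated area = 2 × 12.3 × 6.37 = 156.7 cm²
Volume = 156.7 × 10.9×10⁻⁴ cm = 0.1708 cm³
m(Ag) = 0.1708 × 10.49 = 1.792 g
n(Ag) = 1.792 / 107.87 = 0.01661 mol; n(e⁻) = 0.01661 mol
Q = 0.01661 × 96500 / 0.645 = 2485 C
t = 2485 / 0.337 = 7374 s = 123 min

123 min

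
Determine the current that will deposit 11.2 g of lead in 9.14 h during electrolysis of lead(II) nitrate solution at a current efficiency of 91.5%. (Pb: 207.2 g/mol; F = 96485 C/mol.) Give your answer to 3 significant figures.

n(Pb) = 11.2 / 207.2 = 0.05405 mol
Pb²⁺ + 2e⁻ → Pb, so n(e⁻) = 2 × 0.05405 = 0.1081 mol
Q = 0.1081 × 96485 / 0.915 = 11400 C
I = Q / t = 11400 / 32904 s = 0.346 A

0.346 A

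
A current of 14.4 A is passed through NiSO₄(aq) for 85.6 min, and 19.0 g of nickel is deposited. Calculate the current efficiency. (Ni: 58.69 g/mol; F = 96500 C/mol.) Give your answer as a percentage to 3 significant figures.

Q = 14.4 × 5136 = 73960 C
n(e⁻) = 73960 / 96500 = 0.7664 mol
Ni²⁺ + 2e⁻ → Ni, so theoretical n(Ni) = 0.3832 mol → 22.49 g
Efficiency = 19.0 / 22.49 = 0.8448 = 84.5%

84.5%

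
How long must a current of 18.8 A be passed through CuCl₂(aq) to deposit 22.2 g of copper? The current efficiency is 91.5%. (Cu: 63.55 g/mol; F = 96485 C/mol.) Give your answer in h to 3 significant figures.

n(Cu) = 22.2 / 63.55 = 0.3493 mol
Cu²⁺ + 2e⁻ → Cu, so n(e⁻) = 2 × 0.3493 = 0.6986 mol
Q = 0.6986 × 96485 / 0.915 = 73670 C
t = Q / I = 73670 / 18.8 = 3919 s = 1.09 h

1.09 h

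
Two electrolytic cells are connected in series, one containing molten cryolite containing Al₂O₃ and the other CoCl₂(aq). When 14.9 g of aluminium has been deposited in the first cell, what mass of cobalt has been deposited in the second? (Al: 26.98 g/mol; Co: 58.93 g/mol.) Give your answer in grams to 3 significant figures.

n(Al) = 14.9 / 26.98 = 0.5523 mol
Al³⁺ + 3e⁻ → Al, so n(e⁻) = 3 × 0.5523 = 1.657 mol
Since the cells are in series, n(e⁻) in the Co cell is also 1.657 mol.
Co²⁺ + 2e⁻ → Co, so n(Co) = 1.657 / 2 = 0.8285 mol
m(Co) = 0.8285 × 58.93 = 48.8 g

48.8 g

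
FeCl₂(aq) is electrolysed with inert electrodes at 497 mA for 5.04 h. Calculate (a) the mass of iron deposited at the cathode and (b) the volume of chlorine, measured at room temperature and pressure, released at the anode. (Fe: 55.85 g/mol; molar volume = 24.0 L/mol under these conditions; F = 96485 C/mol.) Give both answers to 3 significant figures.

2.61 g Fe; 1.12 L Cl₂

Q = 0.497 × 18144 = 9018 C; n(e⁻) = 9018 / 96485 = 0.09347 mol
Cathode: Fe²⁺ + 2e⁻ → Fe → n(Fe) = 0.09347/2 = 0.04674 mol → 2.61 g
Anode: 2Cl⁻ → Cl₂ + 2e⁻ → n(Cl₂) = 0.09347/2 = 0.04674 mol → 1.12 L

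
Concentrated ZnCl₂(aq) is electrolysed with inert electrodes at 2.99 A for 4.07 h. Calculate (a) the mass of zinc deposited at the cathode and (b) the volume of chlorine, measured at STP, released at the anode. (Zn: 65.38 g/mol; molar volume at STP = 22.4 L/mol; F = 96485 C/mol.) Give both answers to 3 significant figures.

14.8 g Zn; 5.09 L Cl₂

Q = 2.99 × 14652 = 43810 C; n(e⁻) = 43810 / 96485 = 0.4541 mol
Cathode: Zn²⁺ + 2e⁻ → Zn → n(Zn) = 0.4541/2 = 0.2271 mol → 14.8 g
Anode: 2Cl⁻ → Cl₂ + 2e⁻ → n(Cl₂) = 0.4541/2 = 0.2271 mol → 5.09 L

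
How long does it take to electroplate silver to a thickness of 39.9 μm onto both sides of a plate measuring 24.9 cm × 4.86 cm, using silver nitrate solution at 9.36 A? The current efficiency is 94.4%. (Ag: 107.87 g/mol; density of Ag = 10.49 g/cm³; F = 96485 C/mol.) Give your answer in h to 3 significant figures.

Plated area = 2 × 24.9 × 4.86 = 242.0 cm²
Volume = 242.0 × 39.9×10⁻⁴ cm = 0.9656 cm³
m(Ag) = 0.9656 × 10.49 = 10.13 g
n(Ag) = 10.13 / 107.87 = 0.09391 mol; n(e⁻) = 0.09391 mol
Q = 0.09391 × 96485 / 0.944 = 9598 C
t = 9598 / 9.36 = 1025 s = 0.285 h

0.285 h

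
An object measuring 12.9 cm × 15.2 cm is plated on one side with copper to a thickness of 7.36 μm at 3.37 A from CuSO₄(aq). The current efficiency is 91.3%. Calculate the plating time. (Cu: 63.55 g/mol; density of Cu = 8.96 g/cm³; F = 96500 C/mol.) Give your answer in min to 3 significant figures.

Plated area = 12.9 × 15.2 = 196.1 cm²
Volume = 196.1 × 7.36×10⁻⁴ cm = 0.1443 cm³
m(Cu) = 0.1443 × 8.96 = 1.293 g
n(Cu) = 1.293 / 63.55 = 0.02035 mol; n(e⁻) = 2 × 0.02035 = 0.04070 mol
Q = 0.04070 × 96500 / 0.913 = 4302 C
t = 4302 / 3.37 = 1277 s = 21.3 min

21.3 min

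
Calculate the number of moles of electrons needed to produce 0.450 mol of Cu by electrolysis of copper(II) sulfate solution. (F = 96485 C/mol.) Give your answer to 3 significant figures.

0.900 mol

Cu²⁺ + 2e⁻ → Cu, so n(e⁻) = 2 × 0.450 = 0.9000 mol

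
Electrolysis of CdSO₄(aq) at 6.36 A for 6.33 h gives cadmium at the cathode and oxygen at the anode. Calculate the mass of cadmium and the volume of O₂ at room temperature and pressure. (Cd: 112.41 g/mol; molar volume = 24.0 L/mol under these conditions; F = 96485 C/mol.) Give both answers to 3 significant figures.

84.4 g Cd; 9.01 L O₂

Q = 6.36 × 22788 = 1.449×10^5 C; n(e⁻) = 1.449×10^5 / 96485 = 1.502 mol
Cathode: Cd²⁺ + 2e⁻ → Cd → n(Cd) = 1.502/2 = 0.7510 mol → 84.4 g
Anode: 2H₂O → O₂ + 4H⁺ + 4e⁻ → n(O₂) = 1.502/4 = 0.3755 mol → 9.01 L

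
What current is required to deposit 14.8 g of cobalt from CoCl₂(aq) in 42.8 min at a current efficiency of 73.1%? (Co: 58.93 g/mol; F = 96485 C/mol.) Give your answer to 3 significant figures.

n(Co) = 14.8 / 58.93 = 0.2511 mol
Co²⁺ + 2e⁻ → Co, so n(e⁻) = 2 × 0.2511 = 0.5022 mol
Q = 0.5022 × 96485 / 0.731 = 66290 C
I = Q / t = 66290 / 2568 s = 25.8 A

25.8 A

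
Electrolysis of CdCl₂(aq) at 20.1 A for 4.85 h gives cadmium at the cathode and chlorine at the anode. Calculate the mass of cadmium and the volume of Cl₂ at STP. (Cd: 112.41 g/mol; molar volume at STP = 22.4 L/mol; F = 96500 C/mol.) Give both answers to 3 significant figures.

204 g Cd; 40.7 L Cl₂

Q = 20.1 × 17460 = 3.509×10^5 C; n(e⁻) = 3.509×10^5 / 96500 = 3.636 mol
Cathode: Cd²⁺ + 2e⁻ → Cd → n(Cd) = 3.636/2 = 1.818 mol → 204 g
Anode: 2Cl⁻ → Cl₂ + 2e⁻ → n(Cl₂) = 3.636/2 = 1.818 mol → 40.7 L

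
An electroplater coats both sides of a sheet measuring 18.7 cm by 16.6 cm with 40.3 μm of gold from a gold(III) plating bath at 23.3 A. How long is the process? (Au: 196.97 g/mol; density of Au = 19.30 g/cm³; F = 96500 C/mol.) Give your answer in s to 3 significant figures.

3050 s

Plated area = 2 × 18.7 × 16.6 = 620.8 cm²
Volume = 620.8 × 40.3×10⁻⁴ cm = 2.502 cm³
m(Au) = 2.502 × 19.30 = 48.29 g
n(Au) = 48.29 / 196.97 = 0.2452 mol; n(e⁻) = 3 × 0.2452 = 0.7356 mol
Q = 0.7356 × 96500 = 70990 C
t = 70990 / 23.3 = 3047 s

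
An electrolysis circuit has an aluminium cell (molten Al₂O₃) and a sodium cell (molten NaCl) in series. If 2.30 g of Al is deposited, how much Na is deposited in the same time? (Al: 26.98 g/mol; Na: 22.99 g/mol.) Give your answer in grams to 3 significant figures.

n(Al) = 2.30 / 26.98 = 0.08525 mol
Al³⁺ + 3e⁻ → Al, so n(e⁻) = 3 × 0.08525 = 0.2558 mol
Same current for the same time ⇒ same n(e⁻) = 0.2558 mol in both cells.
Na⁺ + e⁻ → Na, so n(Na) = 0.2558 mol
m(Na) = 0.2558 × 22.99 = 5.88 g

5.88 g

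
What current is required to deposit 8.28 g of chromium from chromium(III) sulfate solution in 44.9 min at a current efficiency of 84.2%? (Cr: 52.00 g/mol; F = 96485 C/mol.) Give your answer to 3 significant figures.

20.3 A

n(Cr) = 8.28 / 52.00 = 0.1592 mol
Cr³⁺ + 3e⁻ → Cr, so n(e⁻) = 3 × 0.1592 = 0.4776 mol
Q = 0.4776 × 96485 / 0.842 = 54730 C
I = Q / t = 54730 / 2694 s = 20.3 A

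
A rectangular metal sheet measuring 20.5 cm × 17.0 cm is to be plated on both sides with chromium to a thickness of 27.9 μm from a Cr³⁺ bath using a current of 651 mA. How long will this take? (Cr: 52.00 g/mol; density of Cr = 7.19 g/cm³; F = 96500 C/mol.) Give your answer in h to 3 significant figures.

33.2 h

Plated area = 2 × 20.5 × 17.0 = 697.0 cm²
Volume = 697.0 × 27.9×10⁻⁴ cm = 1.945 cm³
m(Cr) = 1.945 × 7.19 = 13.98 g
n(Cr) = 13.98 / 52.00 = 0.2688 mol; n(e⁻) = 3 × 0.2688 = 0.8064 mol
Q = 0.8064 × 96500 = 77820 C
t = 77820 / 0.651 = 1.195×10^5 s = 33.2 h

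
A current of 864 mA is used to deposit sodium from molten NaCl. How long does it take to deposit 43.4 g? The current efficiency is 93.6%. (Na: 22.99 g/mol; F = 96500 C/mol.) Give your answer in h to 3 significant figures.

62.6 h

n(Na) = 43.4 / 22.99 = 1.888 mol
Na⁺ + e⁻ → Na, so n(e⁻) = 1.888 mol
Q = 1.888 × 96500 / 0.936 = 1.946×10^5 C
t = Q / I = 1.946×10^5 / 0.864 = 2.252×10^5 s = 62.6 h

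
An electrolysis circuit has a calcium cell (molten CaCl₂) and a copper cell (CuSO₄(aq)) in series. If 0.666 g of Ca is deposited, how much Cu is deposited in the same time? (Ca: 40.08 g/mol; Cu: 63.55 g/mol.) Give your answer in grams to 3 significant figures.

n(Ca) = 0.666 / 40.08 = 0.01662 mol
Ca²⁺ + 2e⁻ → Ca, so n(e⁻) = 2 × 0.01662 = 0.03324 mol
Same current for the same time ⇒ same n(e⁻) = 0.03324 mol in both cells.
Cu²⁺ + 2e⁻ → Cu, so n(Cu) = 0.03324 / 2 = 0.01662 mol
m(Cu) = 0.01662 × 63.55 = 1.06 g

1.06 g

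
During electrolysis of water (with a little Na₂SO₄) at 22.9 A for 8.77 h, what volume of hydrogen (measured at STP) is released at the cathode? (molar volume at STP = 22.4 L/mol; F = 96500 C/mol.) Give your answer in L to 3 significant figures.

Q = It = 22.9 × 31572 = 7.230×10^5 C
Moles of electrons = 7.230×10^5 / 96500 = 7.492 mol
2H⁺ + 2e⁻ → H₂, so n(H₂) = 7.492 / 2 = 3.746 mol
V = 3.746 × 22.4 = 83.91 L

83.9 L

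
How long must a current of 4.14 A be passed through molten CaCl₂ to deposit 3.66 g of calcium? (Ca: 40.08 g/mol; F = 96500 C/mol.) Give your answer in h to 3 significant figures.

n(Ca) = 3.66 / 40.08 = 0.09132 mol
Ca²⁺ + 2e⁻ → Ca, so n(e⁻) = 2 × 0.09132 = 0.1826 mol
Q = 0.1826 × 96500 = 17620 C
t = Q / I = 17620 / 4.14 = 4256 s = 1.18 h

1.18 h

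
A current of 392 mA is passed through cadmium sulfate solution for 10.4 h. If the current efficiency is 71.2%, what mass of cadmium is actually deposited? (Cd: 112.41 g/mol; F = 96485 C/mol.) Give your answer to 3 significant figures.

6.09 g

Q = 0.392 × 37440 = 14680 C
n(e⁻) = 14680 / 96485 = 0.1521 mol
Cd²⁺ + 2e⁻ → Cd, so theoretical m(Cd) = 0.07605 × 112.41 = 8.549 g
Actual mass = 71.2% × 8.549 = 6.09 g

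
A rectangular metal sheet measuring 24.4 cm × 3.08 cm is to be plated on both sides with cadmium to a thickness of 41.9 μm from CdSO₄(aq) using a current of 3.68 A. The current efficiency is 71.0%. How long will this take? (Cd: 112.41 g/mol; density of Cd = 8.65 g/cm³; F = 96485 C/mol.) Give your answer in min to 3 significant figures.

Plated area = 2 × 24.4 × 3.08 = 150.3 cm²
Volume = 150.3 × 41.9×10⁻⁴ cm = 0.6298 cm³
m(Cd) = 0.6298 × 8.65 = 5.448 g
n(Cd) = 5.448 / 112.41 = 0.04847 mol; n(e⁻) = 2 × 0.04847 = 0.09694 mol
Q = 0.09694 × 96485 / 0.710 = 13170 C
t = 13170 / 3.68 = 3579 s = 59.7 min

59.7 min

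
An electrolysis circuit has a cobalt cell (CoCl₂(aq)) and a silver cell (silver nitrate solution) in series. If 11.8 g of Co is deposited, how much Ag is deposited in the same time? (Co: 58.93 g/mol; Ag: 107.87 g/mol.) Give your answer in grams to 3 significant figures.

n(Co) = 11.8 / 58.93 = 0.2002 mol
Co²⁺ + 2e⁻ → Co, so n(e⁻) = 2 × 0.2002 = 0.4004 mol
Same current for the same time ⇒ same n(e⁻) = 0.4004 mol in both cells.
Ag⁺ + e⁻ → Ag, so n(Ag) = 0.4004 mol
m(Ag) = 0.4004 × 107.87 = 43.2 g

43.2 g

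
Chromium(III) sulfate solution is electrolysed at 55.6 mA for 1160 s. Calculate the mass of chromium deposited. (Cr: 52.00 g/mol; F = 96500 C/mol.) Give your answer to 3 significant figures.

0.0116 g

Charge passed = 0.0556 × 1160 = 64.50 C
n(e⁻) = 64.50 / 96500 = 6.684×10^-4 mol
Cr³⁺ + 3e⁻ → Cr, so n(Cr) = 6.684×10^-4 / 3 = 2.228×10^-4 mol
m = 2.228×10^-4 × 52.00 = 0.0116 g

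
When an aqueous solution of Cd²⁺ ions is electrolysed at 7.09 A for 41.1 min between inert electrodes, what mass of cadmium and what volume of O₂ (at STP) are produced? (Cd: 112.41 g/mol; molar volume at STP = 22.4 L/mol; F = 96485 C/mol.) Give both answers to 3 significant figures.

10.2 g Cd; 1.01 L O₂

Q = 7.09 × 2466 = 17480 C; n(e⁻) = 17480 / 96485 = 0.1812 mol
Cathode: Cd²⁺ + 2e⁻ → Cd → n(Cd) = 0.1812/2 = 0.09060 mol → 10.2 g
Anode: 2H₂O → O₂ + 4H⁺ + 4e⁻ → n(O₂) = 0.1812/4 = 0.04530 mol → 1.01 L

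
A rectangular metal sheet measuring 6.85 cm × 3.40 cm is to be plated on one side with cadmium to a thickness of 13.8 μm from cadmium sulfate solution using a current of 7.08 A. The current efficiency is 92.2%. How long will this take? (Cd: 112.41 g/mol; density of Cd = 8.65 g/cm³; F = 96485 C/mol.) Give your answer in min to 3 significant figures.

1.22 min

Plated area = 6.85 × 3.40 = 23.29 cm²
Volume = 23.29 × 13.8×10⁻⁴ cm = 0.03214 cm³
m(Cd) = 0.03214 × 8.65 = 0.2780 g
n(Cd) = 0.2780 / 112.41 = 0.002473 mol; n(e⁻) = 2 × 0.002473 = 0.004946 mol
Q = 0.004946 × 96485 / 0.922 = 517.6 C
t = 517.6 / 7.08 = 73.11 s = 1.22 min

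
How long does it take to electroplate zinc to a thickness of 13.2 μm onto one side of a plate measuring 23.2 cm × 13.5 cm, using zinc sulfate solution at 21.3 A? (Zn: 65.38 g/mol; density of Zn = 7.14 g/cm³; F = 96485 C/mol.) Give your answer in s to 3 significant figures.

409 s

Plated area = 23.2 × 13.5 = 313.2 cm²
Volume = 313.2 × 13.2×10⁻⁴ cm = 0.4134 cm³
m(Zn) = 0.4134 × 7.14 = 2.952 g
n(Zn) = 2.952 / 65.38 = 0.04515 mol; n(e⁻) = 2 × 0.04515 = 0.09030 mol
Q = 0.09030 × 96485 = 8713 C
t = 8713 / 21.3 = 409.1 s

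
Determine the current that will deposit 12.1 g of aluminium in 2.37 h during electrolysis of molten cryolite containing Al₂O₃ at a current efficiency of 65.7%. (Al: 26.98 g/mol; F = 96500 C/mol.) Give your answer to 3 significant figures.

23.2 A

n(Al) = 12.1 / 26.98 = 0.4485 mol
Al³⁺ + 3e⁻ → Al, so n(e⁻) = 3 × 0.4485 = 1.346 mol
Q = 1.346 × 96500 / 0.657 = 1.977×10^5 C
I = Q / t = 1.977×10^5 / 8532 s = 23.2 A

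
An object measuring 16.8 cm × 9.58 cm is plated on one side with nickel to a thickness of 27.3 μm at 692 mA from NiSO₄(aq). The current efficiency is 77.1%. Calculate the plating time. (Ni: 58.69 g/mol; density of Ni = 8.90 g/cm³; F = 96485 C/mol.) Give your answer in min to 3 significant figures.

402 min

Plated area = 16.8 × 9.58 = 160.9 cm²
Volume = 160.9 × 27.3×10⁻⁴ cm = 0.4393 cm³
m(Ni) = 0.4393 × 8.90 = 3.910 g
n(Ni) = 3.910 / 58.69 = 0.06662 mol; n(e⁻) = 2 × 0.06662 = 0.1332 mol
Q = 0.1332 × 96485 / 0.771 = 16670 C
t = 16670 / 0.692 = 24090 s = 402 min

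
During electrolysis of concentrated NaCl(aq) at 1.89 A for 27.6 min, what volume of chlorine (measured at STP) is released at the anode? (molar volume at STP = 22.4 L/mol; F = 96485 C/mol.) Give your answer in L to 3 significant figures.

Charge passed = 1.89 × 1656 = 3130 C
Moles of electrons = 3130 / 96485 = 0.03244 mol
2Cl⁻ → Cl₂ + 2e⁻, so n(Cl₂) = 0.03244 / 2 = 0.01622 mol
V = 0.01622 × 22.4 = 0.3633 L

0.363 L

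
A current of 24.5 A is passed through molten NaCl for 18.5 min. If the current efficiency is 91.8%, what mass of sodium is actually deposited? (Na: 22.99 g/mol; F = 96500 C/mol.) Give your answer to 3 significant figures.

Q = 24.5 × 1110 = 27200 C
n(e⁻) = 27200 / 96500 = 0.2819 mol
Na⁺ + e⁻ → Na, so theoretical m(Na) = 0.2819 × 22.99 = 6.481 g
Actual mass = 91.8% × 6.481 = 5.95 g

5.95 g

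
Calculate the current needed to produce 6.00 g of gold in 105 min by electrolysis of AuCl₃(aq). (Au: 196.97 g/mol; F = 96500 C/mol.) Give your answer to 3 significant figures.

n(Au) = 6.00 / 196.97 = 0.03046 mol
Au³⁺ + 3e⁻ → Au, so n(e⁻) = 3 × 0.03046 = 0.09138 mol
Q = 0.09138 × 96500 = 8818 C
I = Q / t = 8818 / 6300 s = 1.40 A

1.40 A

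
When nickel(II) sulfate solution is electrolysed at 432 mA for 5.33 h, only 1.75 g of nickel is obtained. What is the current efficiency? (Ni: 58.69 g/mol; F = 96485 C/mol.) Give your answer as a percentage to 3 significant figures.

69.4%

Q = 0.432 × 19188 = 8289 C
n(e⁻) = 8289 / 96485 = 0.08591 mol
Ni²⁺ + 2e⁻ → Ni, so theoretical n(Ni) = 0.04296 mol → 2.521 g
Efficiency = 1.75 / 2.521 = 0.6942 = 69.4%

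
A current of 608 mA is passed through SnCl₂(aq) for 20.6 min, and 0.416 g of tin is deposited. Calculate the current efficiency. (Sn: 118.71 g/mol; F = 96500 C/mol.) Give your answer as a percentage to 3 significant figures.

Q = 0.608 × 1236 = 751.5 C
n(e⁻) = 751.5 / 96500 = 0.007788 mol
Sn²⁺ + 2e⁻ → Sn, so theoretical n(Sn) = 0.003894 mol → 0.4623 g
Efficiency = 0.416 / 0.4623 = 0.8998 = 90.0%

90.0%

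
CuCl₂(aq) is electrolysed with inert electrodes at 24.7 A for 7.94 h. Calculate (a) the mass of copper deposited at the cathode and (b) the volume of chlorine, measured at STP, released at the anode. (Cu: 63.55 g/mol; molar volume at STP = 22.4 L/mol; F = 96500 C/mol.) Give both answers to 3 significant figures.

232 g Cu; 81.9 L Cl₂

Q = 24.7 × 28584 = 7.060×10^5 C; n(e⁻) = 7.060×10^5 / 96500 = 7.316 mol
Cathode: Cu²⁺ + 2e⁻ → Cu → n(Cu) = 7.316/2 = 3.658 mol → 232 g
Anode: 2Cl⁻ → Cl₂ + 2e⁻ → n(Cl₂) = 7.316/2 = 3.658 mol → 81.9 L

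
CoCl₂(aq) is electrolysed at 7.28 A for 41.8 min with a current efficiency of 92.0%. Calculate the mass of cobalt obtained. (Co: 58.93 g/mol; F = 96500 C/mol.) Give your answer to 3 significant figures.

Q = 7.28 × 2508 = 18260 C
n(e⁻) = 18260 / 96500 = 0.1892 mol
Co²⁺ + 2e⁻ → Co, so theoretical m(Co) = 0.09460 × 58.93 = 5.575 g
Actual mass = 92.0% × 5.575 = 5.13 g

5.13 g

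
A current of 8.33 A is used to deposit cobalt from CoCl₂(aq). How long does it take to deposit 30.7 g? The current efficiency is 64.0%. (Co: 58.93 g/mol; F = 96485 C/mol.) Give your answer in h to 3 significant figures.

5.24 h

n(Co) = 30.7 / 58.93 = 0.5210 mol
Co²⁺ + 2e⁻ → Co, so n(e⁻) = 2 × 0.5210 = 1.042 mol
Q = 1.042 × 96485 / 0.640 = 1.571×10^5 C
t = Q / I = 1.571×10^5 / 8.33 = 18860 s = 5.24 h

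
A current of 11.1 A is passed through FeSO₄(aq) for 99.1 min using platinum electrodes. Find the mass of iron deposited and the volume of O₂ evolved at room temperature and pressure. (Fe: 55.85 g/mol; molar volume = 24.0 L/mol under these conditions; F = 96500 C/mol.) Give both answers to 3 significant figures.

Q = 11.1 × 5946 = 66000 C; n(e⁻) = 66000 / 96500 = 0.6839 mol
Cathode: Fe²⁺ + 2e⁻ → Fe → n(Fe) = 0.6839/2 = 0.3420 mol → 19.1 g
Anode: 2H₂O → O₂ + 4H⁺ + 4e⁻ → n(O₂) = 0.6839/4 = 0.1710 mol → 4.10 L

19.1 g Fe; 4.10 L O₂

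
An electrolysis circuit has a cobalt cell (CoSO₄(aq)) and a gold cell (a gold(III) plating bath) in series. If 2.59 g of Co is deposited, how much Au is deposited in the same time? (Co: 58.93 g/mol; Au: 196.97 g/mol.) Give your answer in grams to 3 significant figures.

5.77 g

n(Co) = 2.59 / 58.93 = 0.04395 mol
Co²⁺ + 2e⁻ → Co, so n(e⁻) = 2 × 0.04395 = 0.08790 mol
In series, the same 0.08790 mol of electrons flows through the second cell.
Au³⁺ + 3e⁻ → Au, so n(Au) = 0.08790 / 3 = 0.02930 mol
m(Au) = 0.02930 × 196.97 = 5.77 g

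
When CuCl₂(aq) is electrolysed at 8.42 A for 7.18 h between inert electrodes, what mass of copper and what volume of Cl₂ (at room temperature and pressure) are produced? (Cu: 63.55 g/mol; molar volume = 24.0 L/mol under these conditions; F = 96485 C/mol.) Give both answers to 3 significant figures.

Q = 8.42 × 25848 = 2.176×10^5 C; n(e⁻) = 2.176×10^5 / 96485 = 2.255 mol
Cathode: Cu²⁺ + 2e⁻ → Cu → n(Cu) = 2.255/2 = 1.128 mol → 71.7 g
Anode: 2Cl⁻ → Cl₂ + 2e⁻ → n(Cl₂) = 2.255/2 = 1.128 mol → 27.1 L

71.7 g Cu; 27.1 L Cl₂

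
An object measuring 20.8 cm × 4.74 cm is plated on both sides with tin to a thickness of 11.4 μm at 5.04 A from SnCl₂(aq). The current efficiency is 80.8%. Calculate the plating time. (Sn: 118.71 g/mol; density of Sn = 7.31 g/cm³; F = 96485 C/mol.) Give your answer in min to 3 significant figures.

10.9 min

Plated area = 2 × 20.8 × 4.74 = 197.2 cm²
Volume = 197.2 × 11.4×10⁻⁴ cm = 0.2248 cm³
m(Sn) = 0.2248 × 7.31 = 1.643 g
n(Sn) = 1.643 / 118.71 = 0.01384 mol; n(e⁻) = 2 × 0.01384 = 0.02768 mol
Q = 0.02768 × 96485 / 0.808 = 3305 C
t = 3305 / 5.04 = 655.8 s = 10.9 min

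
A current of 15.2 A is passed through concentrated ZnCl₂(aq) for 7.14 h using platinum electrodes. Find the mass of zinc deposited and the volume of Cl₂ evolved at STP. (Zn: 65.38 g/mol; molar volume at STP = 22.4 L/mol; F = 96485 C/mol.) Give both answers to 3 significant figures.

132 g Zn; 45.4 L Cl₂

Q = 15.2 × 25704 = 3.907×10^5 C; n(e⁻) = 3.907×10^5 / 96485 = 4.049 mol
Cathode: Zn²⁺ + 2e⁻ → Zn → n(Zn) = 4.049/2 = 2.025 mol → 132 g
Anode: 2Cl⁻ → Cl₂ + 2e⁻ → n(Cl₂) = 4.049/2 = 2.025 mol → 45.4 L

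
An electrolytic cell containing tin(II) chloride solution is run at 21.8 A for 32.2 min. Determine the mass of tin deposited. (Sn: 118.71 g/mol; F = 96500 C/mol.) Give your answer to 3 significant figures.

Q = 21.8 A × 1932 s = 42120 C
n(e⁻) = 42120 / 96500 = 0.4365 mol
Sn²⁺ + 2e⁻ → Sn, so n(Sn) = 0.4365 / 2 = 0.2183 mol
m = 0.2183 × 118.71 = 25.9 g

25.9 g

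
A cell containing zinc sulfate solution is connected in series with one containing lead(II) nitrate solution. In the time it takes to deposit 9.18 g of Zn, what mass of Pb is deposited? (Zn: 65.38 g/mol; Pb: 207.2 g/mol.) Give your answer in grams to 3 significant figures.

29.1 g

n(Zn) = 9.18 / 65.38 = 0.1404 mol
Zn²⁺ + 2e⁻ → Zn, so n(e⁻) = 2 × 0.1404 = 0.2808 mol
Since the cells are in series, n(e⁻) in the Pb cell is also 0.2808 mol.
Pb²⁺ + 2e⁻ → Pb, so n(Pb) = 0.2808 / 2 = 0.1404 mol
m(Pb) = 0.1404 × 207.2 = 29.1 g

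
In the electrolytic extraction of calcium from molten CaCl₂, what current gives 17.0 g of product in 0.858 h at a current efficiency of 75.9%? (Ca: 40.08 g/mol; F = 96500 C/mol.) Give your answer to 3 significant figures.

34.9 A

n(Ca) = 17.0 / 40.08 = 0.4242 mol
Ca²⁺ + 2e⁻ → Ca, so n(e⁻) = 2 × 0.4242 = 0.8484 mol
Q = 0.8484 × 96500 / 0.759 = 1.079×10^5 C
I = Q / t = 1.079×10^5 / 3088.8 s = 34.9 A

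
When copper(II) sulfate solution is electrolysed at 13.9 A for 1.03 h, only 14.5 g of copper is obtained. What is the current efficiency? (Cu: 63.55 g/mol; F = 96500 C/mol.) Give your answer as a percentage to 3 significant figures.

Q = 13.9 × 3708 = 51540 C
n(e⁻) = 51540 / 96500 = 0.5341 mol
Cu²⁺ + 2e⁻ → Cu, so theoretical n(Cu) = 0.2671 mol → 16.97 g
Efficiency = 14.5 / 16.97 = 0.8544 = 85.4%

85.4%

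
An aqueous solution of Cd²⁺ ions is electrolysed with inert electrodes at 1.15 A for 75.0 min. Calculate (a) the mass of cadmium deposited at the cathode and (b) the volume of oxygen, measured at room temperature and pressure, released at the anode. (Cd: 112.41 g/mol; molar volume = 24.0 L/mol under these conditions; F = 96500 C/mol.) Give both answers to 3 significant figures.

3.01 g Cd; 0.322 L O₂

Q = 1.15 × 4500 = 5175 C; n(e⁻) = 5175 / 96500 = 0.05363 mol
Cathode: Cd²⁺ + 2e⁻ → Cd → n(Cd) = 0.05363/2 = 0.02682 mol → 3.01 g
Anode: 2H₂O → O₂ + 4H⁺ + 4e⁻ → n(O₂) = 0.05363/4 = 0.01341 mol → 0.322 L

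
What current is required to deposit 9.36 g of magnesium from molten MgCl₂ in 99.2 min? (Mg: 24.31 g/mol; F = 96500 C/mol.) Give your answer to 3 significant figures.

12.5 A

n(Mg) = 9.36 / 24.31 = 0.3850 mol
Mg²⁺ + 2e⁻ → Mg, so n(e⁻) = 2 × 0.3850 = 0.7700 mol
Q = 0.7700 × 96500 = 74310 C
I = Q / t = 74310 / 5952 s = 12.5 A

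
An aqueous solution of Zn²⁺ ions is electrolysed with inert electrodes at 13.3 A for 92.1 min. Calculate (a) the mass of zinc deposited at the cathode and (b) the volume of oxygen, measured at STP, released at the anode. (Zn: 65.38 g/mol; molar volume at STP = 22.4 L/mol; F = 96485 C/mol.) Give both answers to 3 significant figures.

24.9 g Zn; 4.27 L O₂

Q = 13.3 × 5526 = 73500 C; n(e⁻) = 73500 / 96485 = 0.7618 mol
Cathode: Zn²⁺ + 2e⁻ → Zn → n(Zn) = 0.7618/2 = 0.3809 mol → 24.9 g
Anode: 2H₂O → O₂ + 4H⁺ + 4e⁻ → n(O₂) = 0.7618/4 = 0.1905 mol → 4.27 L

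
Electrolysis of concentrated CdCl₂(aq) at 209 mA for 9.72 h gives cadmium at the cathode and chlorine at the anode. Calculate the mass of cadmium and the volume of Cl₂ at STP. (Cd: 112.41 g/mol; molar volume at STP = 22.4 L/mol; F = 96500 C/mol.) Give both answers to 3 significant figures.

4.26 g Cd; 0.849 L Cl₂

Q = 0.209 × 34992 = 7313 C; n(e⁻) = 7313 / 96500 = 0.07578 mol
Cathode: Cd²⁺ + 2e⁻ → Cd → n(Cd) = 0.07578/2 = 0.03789 mol → 4.26 g
Anode: 2Cl⁻ → Cl₂ + 2e⁻ → n(Cl₂) = 0.07578/2 = 0.03789 mol → 0.849 L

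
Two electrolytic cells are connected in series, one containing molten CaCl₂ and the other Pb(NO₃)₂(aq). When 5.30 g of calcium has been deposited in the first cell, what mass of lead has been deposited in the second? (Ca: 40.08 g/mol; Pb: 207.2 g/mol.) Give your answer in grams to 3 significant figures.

27.4 g

n(Ca) = 5.30 / 40.08 = 0.1322 mol
Ca²⁺ + 2e⁻ → Ca, so n(e⁻) = 2 × 0.1322 = 0.2644 mol
In series, the same 0.2644 mol of electrons flows through the second cell.
Pb²⁺ + 2e⁻ → Pb, so n(Pb) = 0.2644 / 2 = 0.1322 mol
m(Pb) = 0.1322 × 207.2 = 27.4 g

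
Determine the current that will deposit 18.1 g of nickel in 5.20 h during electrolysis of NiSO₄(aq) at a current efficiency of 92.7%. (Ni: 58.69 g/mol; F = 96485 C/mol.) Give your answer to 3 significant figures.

n(Ni) = 18.1 / 58.69 = 0.3084 mol
Ni²⁺ + 2e⁻ → Ni, so n(e⁻) = 2 × 0.3084 = 0.6168 mol
Q = 0.6168 × 96485 / 0.927 = 64200 C
I = Q / t = 64200 / 18720 s = 3.43 A

3.43 A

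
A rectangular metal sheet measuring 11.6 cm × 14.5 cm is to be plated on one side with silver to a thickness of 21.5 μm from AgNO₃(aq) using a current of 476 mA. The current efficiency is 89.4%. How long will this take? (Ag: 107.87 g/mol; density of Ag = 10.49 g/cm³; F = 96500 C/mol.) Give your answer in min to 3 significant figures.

Plated area = 11.6 × 14.5 = 168.2 cm²
Volume = 168.2 × 21.5×10⁻⁴ cm = 0.3616 cm³
m(Ag) = 0.3616 × 10.49 = 3.793 g
n(Ag) = 3.793 / 107.87 = 0.03516 mol; n(e⁻) = 0.03516 mol
Q = 0.03516 × 96500 / 0.894 = 3795 C
t = 3795 / 0.476 = 7973 s = 133 min

133 min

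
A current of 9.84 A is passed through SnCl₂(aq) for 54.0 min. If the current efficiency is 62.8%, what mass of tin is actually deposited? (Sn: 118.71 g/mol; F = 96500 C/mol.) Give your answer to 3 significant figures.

Q = 9.84 × 3240 = 31880 C
n(e⁻) = 31880 / 96500 = 0.3304 mol
Sn²⁺ + 2e⁻ → Sn, so theoretical m(Sn) = 0.1652 × 118.71 = 19.61 g
Actual mass = 62.8% × 19.61 = 12.3 g

12.3 g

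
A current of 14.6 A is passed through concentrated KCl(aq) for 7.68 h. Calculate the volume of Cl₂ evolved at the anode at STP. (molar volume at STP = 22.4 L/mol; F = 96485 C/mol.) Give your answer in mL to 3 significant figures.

Q = It = 14.6 × 27648 = 4.037×10^5 C
n(e⁻) = 4.037×10^5 / 96485 = 4.184 mol
2Cl⁻ → Cl₂ + 2e⁻, so n(Cl₂) = 4.184 / 2 = 2.092 mol
V = 2.092 × 22.4 = 46.86 L
= 46900 mL

46900 mL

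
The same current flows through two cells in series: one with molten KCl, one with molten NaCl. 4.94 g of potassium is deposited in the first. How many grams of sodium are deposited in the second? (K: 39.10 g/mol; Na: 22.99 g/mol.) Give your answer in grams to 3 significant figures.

n(K) = 4.94 / 39.10 = 0.1263 mol
K⁺ + e⁻ → K, so n(e⁻) = 0.1263 mol
Since the cells are in series, n(e⁻) in the Na cell is also 0.1263 mol.
Na⁺ + e⁻ → Na, so n(Na) = 0.1263 mol
m(Na) = 0.1263 × 22.99 = 2.90 g

2.90 g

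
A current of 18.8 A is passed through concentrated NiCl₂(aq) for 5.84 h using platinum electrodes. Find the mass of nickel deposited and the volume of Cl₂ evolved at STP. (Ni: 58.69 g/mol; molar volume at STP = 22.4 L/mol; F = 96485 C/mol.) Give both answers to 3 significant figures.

120 g Ni; 45.9 L Cl₂

Q = 18.8 × 21024 = 3.953×10^5 C; n(e⁻) = 3.953×10^5 / 96485 = 4.097 mol
Cathode: Ni²⁺ + 2e⁻ → Ni → n(Ni) = 4.097/2 = 2.049 mol → 120 g
Anode: 2Cl⁻ → Cl₂ + 2e⁻ → n(Cl₂) = 4.097/2 = 2.049 mol → 45.9 L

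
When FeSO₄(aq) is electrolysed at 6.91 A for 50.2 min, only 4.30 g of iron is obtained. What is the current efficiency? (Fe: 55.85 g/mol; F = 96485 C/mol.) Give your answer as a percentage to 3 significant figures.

71.4%

Q = 6.91 × 3012 = 20810 C
n(e⁻) = 20810 / 96485 = 0.2157 mol
Fe²⁺ + 2e⁻ → Fe, so theoretical n(Fe) = 0.1079 mol → 6.026 g
Efficiency = 4.30 / 6.026 = 0.7136 = 71.4%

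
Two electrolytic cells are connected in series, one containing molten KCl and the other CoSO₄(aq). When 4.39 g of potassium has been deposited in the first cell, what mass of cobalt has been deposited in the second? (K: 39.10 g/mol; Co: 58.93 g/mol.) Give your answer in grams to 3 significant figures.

3.31 g

n(K) = 4.39 / 39.10 = 0.1123 mol
K⁺ + e⁻ → K, so n(e⁻) = 0.1123 mol
Same current for the same time ⇒ same n(e⁻) = 0.1123 mol in both cells.
Co²⁺ + 2e⁻ → Co, so n(Co) = 0.1123 / 2 = 0.05615 mol
m(Co) = 0.05615 × 58.93 = 3.31 g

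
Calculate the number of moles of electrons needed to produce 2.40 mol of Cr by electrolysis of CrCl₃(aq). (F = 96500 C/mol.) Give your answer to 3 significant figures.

7.20 mol

Cr³⁺ + 3e⁻ → Cr, so n(e⁻) = 3 × 2.40 = 7.200 mol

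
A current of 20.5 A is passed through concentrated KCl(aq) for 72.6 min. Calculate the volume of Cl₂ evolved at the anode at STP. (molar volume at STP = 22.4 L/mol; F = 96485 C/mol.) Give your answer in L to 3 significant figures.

10.4 L

Q = 20.5 A × 4356 s = 89300 C
n(e⁻) = 89300 / 96485 = 0.9255 mol
2Cl⁻ → Cl₂ + 2e⁻, so n(Cl₂) = 0.9255 / 2 = 0.4628 mol
V = 0.4628 × 22.4 = 10.37 L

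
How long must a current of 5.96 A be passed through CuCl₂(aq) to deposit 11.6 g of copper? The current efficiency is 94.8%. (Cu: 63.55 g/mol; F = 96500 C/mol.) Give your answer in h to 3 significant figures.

n(Cu) = 11.6 / 63.55 = 0.1825 mol
Cu²⁺ + 2e⁻ → Cu, so n(e⁻) = 2 × 0.1825 = 0.3650 mol
Q = 0.3650 × 96500 / 0.948 = 37150 C
t = Q / I = 37150 / 5.96 = 6233 s = 1.73 h

1.73 h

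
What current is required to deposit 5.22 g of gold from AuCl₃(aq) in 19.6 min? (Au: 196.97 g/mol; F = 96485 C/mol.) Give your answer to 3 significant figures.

n(Au) = 5.22 / 196.97 = 0.02650 mol
Au³⁺ + 3e⁻ → Au, so n(e⁻) = 3 × 0.02650 = 0.07950 mol
Q = 0.07950 × 96485 = 7671 C
I = Q / t = 7671 / 1176 s = 6.52 A

6.52 A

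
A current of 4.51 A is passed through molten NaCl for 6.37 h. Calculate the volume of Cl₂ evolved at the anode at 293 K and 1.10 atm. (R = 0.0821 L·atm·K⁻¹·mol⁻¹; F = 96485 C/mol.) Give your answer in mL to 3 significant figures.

Charge passed = 4.51 × 22932 = 1.034×10^5 C
n(e⁻) = 1.034×10^5 / 96485 = 1.072 mol
2Cl⁻ → Cl₂ + 2e⁻, so n(Cl₂) = 1.072 / 2 = 0.5360 mol
V = nRT/P = 0.5360 × 0.0821 × 293 / 1.10 = 11.72 L
= 11700 mL

11700 mL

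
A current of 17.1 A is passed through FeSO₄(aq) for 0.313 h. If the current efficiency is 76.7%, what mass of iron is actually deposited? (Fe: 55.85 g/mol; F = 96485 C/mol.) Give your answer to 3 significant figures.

Q = 17.1 × 1126.8 = 19270 C
n(e⁻) = 19270 / 96485 = 0.1997 mol
Fe²⁺ + 2e⁻ → Fe, so theoretical m(Fe) = 0.09985 × 55.85 = 5.577 g
Actual mass = 76.7% × 5.577 = 4.28 g

4.28 g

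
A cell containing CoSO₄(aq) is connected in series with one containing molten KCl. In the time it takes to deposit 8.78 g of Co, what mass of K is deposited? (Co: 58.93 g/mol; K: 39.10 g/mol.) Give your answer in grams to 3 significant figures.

n(Co) = 8.78 / 58.93 = 0.1490 mol
Co²⁺ + 2e⁻ → Co, so n(e⁻) = 2 × 0.1490 = 0.2980 mol
Same current for the same time ⇒ same n(e⁻) = 0.2980 mol in both cells.
K⁺ + e⁻ → K, so n(K) = 0.2980 mol
m(K) = 0.2980 × 39.10 = 11.7 g

11.7 g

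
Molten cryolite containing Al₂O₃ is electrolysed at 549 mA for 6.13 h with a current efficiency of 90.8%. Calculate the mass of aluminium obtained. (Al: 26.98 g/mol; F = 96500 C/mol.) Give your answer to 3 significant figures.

1.03 g

Q = 0.549 × 22068 = 12120 C
n(e⁻) = 12120 / 96500 = 0.1256 mol
Al³⁺ + 3e⁻ → Al, so theoretical m(Al) = 0.04187 × 26.98 = 1.130 g
Actual mass = 90.8% × 1.130 = 1.03 g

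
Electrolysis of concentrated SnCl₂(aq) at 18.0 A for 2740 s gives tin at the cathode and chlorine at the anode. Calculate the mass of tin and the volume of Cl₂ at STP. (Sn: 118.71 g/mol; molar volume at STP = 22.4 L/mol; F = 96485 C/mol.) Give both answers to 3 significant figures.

Q = 18.0 × 2740 = 49320 C; n(e⁻) = 49320 / 96485 = 0.5112 mol
Cathode: Sn²⁺ + 2e⁻ → Sn → n(Sn) = 0.5112/2 = 0.2556 mol → 30.3 g
Anode: 2Cl⁻ → Cl₂ + 2e⁻ → n(Cl₂) = 0.5112/2 = 0.2556 mol → 5.73 L

30.3 g Sn; 5.73 L Cl₂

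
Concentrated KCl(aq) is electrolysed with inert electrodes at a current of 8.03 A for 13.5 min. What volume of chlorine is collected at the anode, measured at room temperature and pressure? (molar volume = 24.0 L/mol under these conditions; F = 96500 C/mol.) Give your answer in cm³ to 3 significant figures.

809 cm³

Q = 8.03 A × 810 s = 6504 C
Moles of electrons = 6504 / 96500 = 0.06740 mol
2Cl⁻ → Cl₂ + 2e⁻, so n(Cl₂) = 0.06740 / 2 = 0.03370 mol
V = 0.03370 × 24.0 = 0.8088 L
= 809 cm³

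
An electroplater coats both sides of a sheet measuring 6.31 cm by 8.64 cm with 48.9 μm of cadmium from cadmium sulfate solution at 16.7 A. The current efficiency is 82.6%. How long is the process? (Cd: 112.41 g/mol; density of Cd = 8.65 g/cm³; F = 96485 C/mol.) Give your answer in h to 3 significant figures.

Plated area = 2 × 6.31 × 8.64 = 109.0 cm²
Volume = 109.0 × 48.9×10⁻⁴ cm = 0.5330 cm³
m(Cd) = 0.5330 × 8.65 = 4.610 g
n(Cd) = 4.610 / 112.41 = 0.04101 mol; n(e⁻) = 2 × 0.04101 = 0.08202 mol
Q = 0.08202 × 96485 / 0.826 = 9581 C
t = 9581 / 16.7 = 573.7 s = 0.159 h

0.159 h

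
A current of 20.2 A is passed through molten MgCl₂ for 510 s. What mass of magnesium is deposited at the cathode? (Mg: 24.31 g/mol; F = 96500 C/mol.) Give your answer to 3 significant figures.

1.30 g

Q = 20.2 A × 510 s = 10300 C
n(e⁻) = Q/F = 10300/96500 = 0.1067 mol
Mg²⁺ + 2e⁻ → Mg, so n(Mg) = 0.1067 / 2 = 0.05335 mol
m = 0.05335 × 24.31 = 1.30 g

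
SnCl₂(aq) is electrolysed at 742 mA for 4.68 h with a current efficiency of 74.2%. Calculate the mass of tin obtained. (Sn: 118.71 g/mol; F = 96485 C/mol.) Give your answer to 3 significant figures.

5.71 g

Q = 0.742 × 16848 = 12500 C
n(e⁻) = 12500 / 96485 = 0.1296 mol
Sn²⁺ + 2e⁻ → Sn, so theoretical m(Sn) = 0.06480 × 118.71 = 7.692 g
Actual mass = 74.2% × 7.692 = 5.71 g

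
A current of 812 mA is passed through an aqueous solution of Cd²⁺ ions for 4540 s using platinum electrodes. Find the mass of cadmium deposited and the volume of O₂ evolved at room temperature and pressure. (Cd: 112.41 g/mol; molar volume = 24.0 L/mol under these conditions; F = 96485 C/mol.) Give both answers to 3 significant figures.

Q = 0.812 × 4540 = 3686 C; n(e⁻) = 3686 / 96485 = 0.03820 mol
Cathode: Cd²⁺ + 2e⁻ → Cd → n(Cd) = 0.03820/2 = 0.01910 mol → 2.15 g
Anode: 2H₂O → O₂ + 4H⁺ + 4e⁻ → n(O₂) = 0.03820/4 = 0.009550 mol → 0.229 L

2.15 g Cd; 0.229 L O₂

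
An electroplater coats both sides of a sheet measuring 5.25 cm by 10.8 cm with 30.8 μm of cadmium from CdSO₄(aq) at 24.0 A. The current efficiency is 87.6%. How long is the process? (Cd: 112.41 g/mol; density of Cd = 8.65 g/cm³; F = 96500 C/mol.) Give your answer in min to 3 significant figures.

4.11 min

Plated area = 2 × 5.25 × 10.8 = 113.4 cm²
Volume = 113.4 × 30.8×10⁻⁴ cm = 0.3493 cm³
m(Cd) = 0.3493 × 8.65 = 3.021 g
n(Cd) = 3.021 / 112.41 = 0.02687 mol; n(e⁻) = 2 × 0.02687 = 0.05374 mol
Q = 0.05374 × 96500 / 0.876 = 5920 C
t = 5920 / 24.0 = 246.7 s = 4.11 min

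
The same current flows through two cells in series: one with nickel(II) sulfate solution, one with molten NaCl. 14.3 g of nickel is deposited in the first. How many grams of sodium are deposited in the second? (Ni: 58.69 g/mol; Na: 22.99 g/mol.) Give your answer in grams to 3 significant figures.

11.2 g

n(Ni) = 14.3 / 58.69 = 0.2437 mol
Ni²⁺ + 2e⁻ → Ni, so n(e⁻) = 2 × 0.2437 = 0.4874 mol
Since the cells are in series, n(e⁻) in the Na cell is also 0.4874 mol.
Na⁺ + e⁻ → Na, so n(Na) = 0.4874 mol
m(Na) = 0.4874 × 22.99 = 11.2 g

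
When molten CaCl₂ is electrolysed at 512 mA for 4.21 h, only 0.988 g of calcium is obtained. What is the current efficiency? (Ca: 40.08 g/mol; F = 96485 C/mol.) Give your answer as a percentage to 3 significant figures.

61.3%

Q = 0.512 × 15156 = 7760 C
n(e⁻) = 7760 / 96485 = 0.08043 mol
Ca²⁺ + 2e⁻ → Ca, so theoretical n(Ca) = 0.04022 mol → 1.612 g
Efficiency = 0.988 / 1.612 = 0.6129 = 61.3%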